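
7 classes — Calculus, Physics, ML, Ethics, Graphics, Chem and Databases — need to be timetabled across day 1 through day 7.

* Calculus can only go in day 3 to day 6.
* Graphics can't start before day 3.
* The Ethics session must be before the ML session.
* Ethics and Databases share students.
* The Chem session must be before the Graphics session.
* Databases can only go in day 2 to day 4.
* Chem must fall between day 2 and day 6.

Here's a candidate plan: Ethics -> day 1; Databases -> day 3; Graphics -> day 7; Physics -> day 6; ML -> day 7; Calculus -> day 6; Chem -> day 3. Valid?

Databases can only go in day 2 to day 4 — holds.
The Chem session must be before the Graphics session — holds.
Ethics and Databases share students — holds.
The Ethics session must be before the ML session — holds.
Chem must fall between day 2 and day 6 — holds.
Graphics can't start before day 3 — holds.
Calculus can only go in day 3 to day 6 — holds.

Yes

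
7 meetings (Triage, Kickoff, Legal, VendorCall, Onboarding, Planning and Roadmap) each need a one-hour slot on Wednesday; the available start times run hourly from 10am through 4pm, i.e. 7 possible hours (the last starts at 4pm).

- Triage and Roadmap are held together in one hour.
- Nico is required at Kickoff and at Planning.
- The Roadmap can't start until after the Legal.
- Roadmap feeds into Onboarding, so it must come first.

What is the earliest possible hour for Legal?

10am

Downstream work caps Legal at 2pm.
Legal at 10am is achievable: VendorCall -> 10am, Onboarding -> 12pm, Planning -> 11am, Legal -> 10am, Roadmap -> 11am, Triage -> 11am, Kickoff -> 10am.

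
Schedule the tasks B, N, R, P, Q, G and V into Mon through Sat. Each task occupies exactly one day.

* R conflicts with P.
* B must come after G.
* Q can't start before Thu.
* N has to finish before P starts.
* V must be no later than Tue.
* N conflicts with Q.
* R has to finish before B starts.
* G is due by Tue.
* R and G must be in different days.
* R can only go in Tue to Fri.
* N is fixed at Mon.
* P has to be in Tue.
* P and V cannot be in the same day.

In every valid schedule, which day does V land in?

Mon

V's window is Mon–Tue.
P is fixed at Tue, and V can't share a day with P.
So V must be Mon.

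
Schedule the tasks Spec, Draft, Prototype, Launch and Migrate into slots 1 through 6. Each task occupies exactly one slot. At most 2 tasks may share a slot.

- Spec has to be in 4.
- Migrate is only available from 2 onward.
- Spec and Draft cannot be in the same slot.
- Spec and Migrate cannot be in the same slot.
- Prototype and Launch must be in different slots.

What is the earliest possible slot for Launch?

Launch at 1 is achievable: Draft in 1; Launch in 1; Spec in 4; Prototype in 2; Migrate in 2.

1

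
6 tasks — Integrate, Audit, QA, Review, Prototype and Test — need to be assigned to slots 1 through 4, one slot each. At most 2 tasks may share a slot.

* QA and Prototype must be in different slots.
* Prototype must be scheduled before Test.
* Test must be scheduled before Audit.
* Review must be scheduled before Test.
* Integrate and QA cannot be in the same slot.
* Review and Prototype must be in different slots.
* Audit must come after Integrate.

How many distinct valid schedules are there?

Splitting on Integrate: it can be 1 (5), 2 (5), 3 (4). Listing each branch's schedules as (Audit, QA, Review, Prototype, Test):
Integrate=1: (4,2,2,1,3) (4,3,1,2,3) (4,3,2,1,3) (4,4,1,2,3) (4,4,2,1,3) — 5.
Integrate=2: (4,1,1,2,3) (4,3,1,2,3) (4,3,2,1,3) (4,4,1,2,3) (4,4,2,1,3) — 5.
Integrate=3: (4,1,1,2,3) (4,2,2,1,3) (4,4,1,2,3) (4,4,2,1,3) — 4.
Summing: 5 + 5 + 4 = 14.

14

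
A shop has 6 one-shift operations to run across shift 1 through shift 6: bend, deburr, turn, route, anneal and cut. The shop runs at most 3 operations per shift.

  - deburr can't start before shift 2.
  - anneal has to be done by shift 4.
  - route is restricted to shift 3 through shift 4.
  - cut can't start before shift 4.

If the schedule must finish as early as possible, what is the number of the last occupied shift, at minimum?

shift 4

With at most 3 per shift and 6 operations, at least 2 shifts are needed.
cut can't be placed before shift 4, so the schedule must run through at least shift 4.
4 works (last occupied shift: shift 4): for example turn -> shift 1; bend -> shift 1; deburr -> shift 2; cut -> shift 4; anneal -> shift 1; route -> shift 3.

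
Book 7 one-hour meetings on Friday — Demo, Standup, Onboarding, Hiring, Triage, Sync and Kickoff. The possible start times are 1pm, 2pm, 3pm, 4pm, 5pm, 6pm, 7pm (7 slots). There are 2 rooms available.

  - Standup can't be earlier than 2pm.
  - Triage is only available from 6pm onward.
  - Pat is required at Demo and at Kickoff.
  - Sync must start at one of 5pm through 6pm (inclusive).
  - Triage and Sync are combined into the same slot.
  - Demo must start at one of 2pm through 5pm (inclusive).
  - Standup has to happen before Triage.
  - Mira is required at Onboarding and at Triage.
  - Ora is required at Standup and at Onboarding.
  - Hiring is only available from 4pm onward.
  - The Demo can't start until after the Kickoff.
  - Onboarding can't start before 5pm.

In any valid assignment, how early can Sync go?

Sync is available from 5pm; Sync must be in the same slot as Triage, which can't be before 6pm, so Sync is at least 6pm; Sync's own window allows nothing later than 6pm.
Sync at 6pm is achievable: Sync in 6pm, Demo in 2pm, Standup in 2pm, Triage in 6pm, Onboarding in 5pm, Hiring in 4pm, Kickoff in 1pm.

6pm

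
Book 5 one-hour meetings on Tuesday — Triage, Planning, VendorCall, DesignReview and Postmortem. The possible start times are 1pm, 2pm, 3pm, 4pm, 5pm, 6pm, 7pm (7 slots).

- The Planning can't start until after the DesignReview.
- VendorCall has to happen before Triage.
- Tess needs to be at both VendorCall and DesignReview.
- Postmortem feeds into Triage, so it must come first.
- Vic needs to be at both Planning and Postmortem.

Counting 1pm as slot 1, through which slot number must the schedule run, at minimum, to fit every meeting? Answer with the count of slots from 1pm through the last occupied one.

3 slots

The precedence chain requires at least 2 distinct slots.
Could 2 slots be enough, i.e. nothing placed later than 2pm? No: Triage must come after Postmortem (at 1pm or later) → {2pm}; Planning must come after DesignReview (at 1pm or later) → {2pm}; DesignReview must come before Planning (at 2pm or earlier) → {1pm}; VendorCall must come before Triage (at 2pm or earlier) → {1pm}; DesignReview can't share with VendorCall (1pm) → nothing is left.
So 2 slots is not enough.
3 works (last occupied slot: 3pm): for example DesignReview -> 2pm; Triage -> 2pm; VendorCall -> 1pm; Postmortem -> 1pm; Planning -> 3pm.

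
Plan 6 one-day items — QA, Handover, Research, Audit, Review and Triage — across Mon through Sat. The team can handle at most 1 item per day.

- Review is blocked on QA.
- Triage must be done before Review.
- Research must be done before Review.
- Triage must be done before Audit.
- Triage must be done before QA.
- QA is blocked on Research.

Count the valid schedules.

Splitting on QA: it can be Wed (12), Thu (18), Fri (12). Listing each branch's schedules as (Handover, Research, Audit, Review, Triage):
QA=Wed: (Thu,Mon,Fri,Sat,Tue) (Thu,Mon,Sat,Fri,Tue) (Thu,Tue,Fri,Sat,Mon) (Thu,Tue,Sat,Fri,Mon) (Fri,Mon,Thu,Sat,Tue) (Fri,Mon,Sat,Thu,Tue) (Fri,Tue,Thu,Sat,Mon) (Fri,Tue,Sat,Thu,Mon) (Sat,Mon,Thu,Fri,Tue) (Sat,Mon,Fri,Thu,Tue) (Sat,Tue,Thu,Fri,Mon) (Sat,Tue,Fri,Thu,Mon) — 12.
QA=Thu: (Mon,Tue,Fri,Sat,Wed) (Mon,Tue,Sat,Fri,Wed) (Mon,Wed,Fri,Sat,Tue) (Mon,Wed,Sat,Fri,Tue) (Tue,Mon,Fri,Sat,Wed) (Tue,Mon,Sat,Fri,Wed) (Tue,Wed,Fri,Sat,Mon) (Tue,Wed,Sat,Fri,Mon) (Wed,Mon,Fri,Sat,Tue) (Wed,Mon,Sat,Fri,Tue) (Wed,Tue,Fri,Sat,Mon) (Wed,Tue,Sat,Fri,Mon) (Fri,Mon,Wed,Sat,Tue) (Fri,Tue,Wed,Sat,Mon) (Fri,Wed,Tue,Sat,Mon) (Sat,Mon,Wed,Fri,Tue) (Sat,Tue,Wed,Fri,Mon) (Sat,Wed,Tue,Fri,Mon) — 18.
QA=Fri: (Mon,Tue,Thu,Sat,Wed) (Mon,Wed,Thu,Sat,Tue) (Mon,Thu,Wed,Sat,Tue) (Tue,Mon,Thu,Sat,Wed) (Tue,Wed,Thu,Sat,Mon) (Tue,Thu,Wed,Sat,Mon) (Wed,Mon,Thu,Sat,Tue) (Wed,Tue,Thu,Sat,Mon) (Wed,Thu,Tue,Sat,Mon) (Thu,Mon,Wed,Sat,Tue) (Thu,Tue,Wed,Sat,Mon) (Thu,Wed,Tue,Sat,Mon) — 12.
Summing: 12 + 18 + 12 = 42.

42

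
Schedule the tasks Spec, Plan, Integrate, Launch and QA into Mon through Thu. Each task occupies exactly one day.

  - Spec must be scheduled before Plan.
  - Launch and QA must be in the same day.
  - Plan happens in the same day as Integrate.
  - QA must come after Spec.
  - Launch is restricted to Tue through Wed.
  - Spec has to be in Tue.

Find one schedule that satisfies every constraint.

Plan in Wed, Integrate in Wed, Launch in Wed, QA in Wed, Spec in Tue

Checking: Spec(Tue) before QA(Wed); Spec(Tue) before Plan(Wed); Plan = Integrate = Wed; Launch = QA = Wed; Spec=Tue in [Tue,Tue]; Launch=Wed in [Tue,Wed].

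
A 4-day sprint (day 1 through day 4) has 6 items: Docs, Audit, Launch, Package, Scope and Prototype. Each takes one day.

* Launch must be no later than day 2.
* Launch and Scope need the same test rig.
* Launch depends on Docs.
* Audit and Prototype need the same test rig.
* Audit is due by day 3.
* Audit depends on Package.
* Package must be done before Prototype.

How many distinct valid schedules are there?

Splitting on Audit: it can be day 2 (6), day 3 (9). Listing each branch's schedules as (Docs, Launch, Package, Scope, Prototype) by day number:
Audit=day 2: (1,2,1,1,3) (1,2,1,1,4) (1,2,1,3,3) (1,2,1,3,4) (1,2,1,4,3) (1,2,1,4,4) — 6.
Audit=day 3: (1,2,1,1,2) (1,2,1,1,4) (1,2,1,3,2) (1,2,1,3,4) (1,2,1,4,2) (1,2,1,4,4) (1,2,2,1,4) (1,2,2,3,4) (1,2,2,4,4) — 9.
Summing: 6 + 9 = 15.

15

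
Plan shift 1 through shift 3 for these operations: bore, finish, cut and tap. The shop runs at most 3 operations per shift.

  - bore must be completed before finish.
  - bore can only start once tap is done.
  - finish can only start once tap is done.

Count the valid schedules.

Enumerating: tap=shift 1; finish=shift 3; cut=shift 1; bore=shift 2 | finish -> shift 3, tap -> shift 1, cut -> shift 2, bore -> shift 2 | tap=shift 1, finish=shift 3, bore=shift 2, cut=shift 3.

3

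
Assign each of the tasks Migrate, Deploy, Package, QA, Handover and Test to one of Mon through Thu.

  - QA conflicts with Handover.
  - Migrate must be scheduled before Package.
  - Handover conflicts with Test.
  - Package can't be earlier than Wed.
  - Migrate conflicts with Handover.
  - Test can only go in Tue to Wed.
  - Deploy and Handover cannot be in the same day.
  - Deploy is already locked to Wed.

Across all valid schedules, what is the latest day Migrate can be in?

Wed

Downstream work caps Migrate at Wed.
Migrate at Wed is achievable: Handover -> Thu, Migrate -> Wed, Test -> Tue, Deploy -> Wed, QA -> Mon, Package -> Thu.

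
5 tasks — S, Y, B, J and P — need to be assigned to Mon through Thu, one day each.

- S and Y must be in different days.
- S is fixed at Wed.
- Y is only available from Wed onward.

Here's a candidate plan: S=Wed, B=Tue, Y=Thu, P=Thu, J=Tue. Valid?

Yes, all constraints hold

S and Y must be in different days — holds.
Y is only available from Wed onward — holds.
S is fixed at Wed — holds.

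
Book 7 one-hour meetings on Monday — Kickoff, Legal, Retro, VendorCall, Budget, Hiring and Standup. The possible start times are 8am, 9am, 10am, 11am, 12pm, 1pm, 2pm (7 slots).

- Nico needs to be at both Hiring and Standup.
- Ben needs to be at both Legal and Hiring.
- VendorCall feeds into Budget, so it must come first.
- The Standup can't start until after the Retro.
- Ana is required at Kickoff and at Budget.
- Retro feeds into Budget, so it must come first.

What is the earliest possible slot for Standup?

9am

Precedence pushes Standup to at least 9am.
Standup at 9am is achievable: Legal in 8am, Retro in 8am, VendorCall in 8am, Standup in 9am, Budget in 9am, Kickoff in 8am, Hiring in 10am.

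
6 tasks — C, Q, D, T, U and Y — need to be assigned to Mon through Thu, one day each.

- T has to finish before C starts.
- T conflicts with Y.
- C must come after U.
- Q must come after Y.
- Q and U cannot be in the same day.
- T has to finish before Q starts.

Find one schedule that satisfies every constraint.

Y=Tue; C=Tue; Q=Wed; T=Mon; D=Mon; U=Mon

Checking: T(Mon) before C(Tue); U(Mon) before C(Tue); T(Mon) before Q(Wed); Y(Tue) before Q(Wed); T(Mon) != Y(Tue); Q(Wed) != U(Mon).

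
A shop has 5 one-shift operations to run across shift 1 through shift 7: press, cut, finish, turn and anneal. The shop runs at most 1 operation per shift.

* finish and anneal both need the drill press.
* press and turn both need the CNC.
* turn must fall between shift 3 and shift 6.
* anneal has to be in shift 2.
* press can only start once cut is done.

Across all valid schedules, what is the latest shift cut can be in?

Downstream work caps cut at shift 6.
cut at shift 6 is achievable: turn -> shift 3; finish -> shift 1; cut -> shift 6; press -> shift 7; anneal -> shift 2.

shift 6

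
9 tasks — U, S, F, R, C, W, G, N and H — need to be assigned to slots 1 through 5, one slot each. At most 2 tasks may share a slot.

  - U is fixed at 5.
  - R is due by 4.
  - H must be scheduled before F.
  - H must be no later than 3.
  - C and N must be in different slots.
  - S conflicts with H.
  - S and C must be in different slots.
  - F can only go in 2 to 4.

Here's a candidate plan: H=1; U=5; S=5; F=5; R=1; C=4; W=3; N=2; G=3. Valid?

No. At most 2 tasks may share a slot is not satisfied.

S and C must be in different slots — holds.
At most 2 tasks may share a slot — violated.
U is fixed at 5 — holds.
C and N must be in different slots — holds.
S conflicts with H — holds.
H must be no later than 3 — holds.
R is due by 4 — holds.
H must be scheduled before F — holds.
F can only go in 2 to 4 — violated.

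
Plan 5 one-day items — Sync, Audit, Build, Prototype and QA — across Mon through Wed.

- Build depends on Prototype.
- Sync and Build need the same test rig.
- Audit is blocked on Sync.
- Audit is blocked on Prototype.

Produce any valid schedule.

QA in Mon, Build in Tue, Sync in Mon, Audit in Tue, Prototype in Mon

Checking: Sync(Mon) before Audit(Tue); Prototype(Mon) before Audit(Tue); Prototype(Mon) before Build(Tue); Sync(Mon) != Build(Tue).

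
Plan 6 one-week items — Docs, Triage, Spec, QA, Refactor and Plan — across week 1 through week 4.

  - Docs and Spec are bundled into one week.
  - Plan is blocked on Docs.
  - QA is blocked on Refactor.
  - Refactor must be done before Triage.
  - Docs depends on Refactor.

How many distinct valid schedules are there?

31

Splitting on Docs: it can be week 2 (18), week 3 (13). Listing each branch's schedules as (Triage, Spec, QA, Refactor, Plan) by week number:
Docs=week 2: (2,2,2,1,3) (2,2,2,1,4) (2,2,3,1,3) (2,2,3,1,4) (2,2,4,1,3) (2,2,4,1,4) (3,2,2,1,3) (3,2,2,1,4) (3,2,3,1,3) (3,2,3,1,4) (3,2,4,1,3) (3,2,4,1,4) (4,2,2,1,3) (4,2,2,1,4) (4,2,3,1,3) (4,2,3,1,4) (4,2,4,1,3) (4,2,4,1,4) — 18.
Docs=week 3: (2,3,2,1,4) (2,3,3,1,4) (2,3,4,1,4) (3,3,2,1,4) (3,3,3,1,4) (3,3,3,2,4) (3,3,4,1,4) (3,3,4,2,4) (4,3,2,1,4) (4,3,3,1,4) (4,3,3,2,4) (4,3,4,1,4) (4,3,4,2,4) — 13.
Summing: 18 + 13 = 31.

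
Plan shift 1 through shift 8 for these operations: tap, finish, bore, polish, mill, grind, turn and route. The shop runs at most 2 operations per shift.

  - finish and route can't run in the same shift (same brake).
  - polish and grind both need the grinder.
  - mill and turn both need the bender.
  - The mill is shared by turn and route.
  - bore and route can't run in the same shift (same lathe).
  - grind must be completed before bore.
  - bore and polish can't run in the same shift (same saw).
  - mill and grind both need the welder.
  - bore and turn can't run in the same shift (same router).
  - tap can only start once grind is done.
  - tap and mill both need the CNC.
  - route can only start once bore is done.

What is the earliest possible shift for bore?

Precedence pushes bore to at least shift 2; downstream work caps bore at shift 7.
bore at shift 2 is achievable: polish in shift 3, route in shift 3, turn in shift 5, bore in shift 2, grind in shift 1, finish in shift 1, tap in shift 2, mill in shift 4.

shift 2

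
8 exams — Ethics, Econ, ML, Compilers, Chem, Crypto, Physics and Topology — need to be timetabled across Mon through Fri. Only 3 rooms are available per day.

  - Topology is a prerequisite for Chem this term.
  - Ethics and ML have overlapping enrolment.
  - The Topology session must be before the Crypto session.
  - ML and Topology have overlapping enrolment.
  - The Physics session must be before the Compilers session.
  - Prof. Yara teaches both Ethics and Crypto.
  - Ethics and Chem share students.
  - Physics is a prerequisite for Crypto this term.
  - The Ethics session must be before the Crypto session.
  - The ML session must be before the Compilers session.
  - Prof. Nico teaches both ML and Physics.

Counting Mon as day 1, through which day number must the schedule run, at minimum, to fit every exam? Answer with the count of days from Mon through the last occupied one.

3

The precedence chain requires at least 2 distinct days.
With at most 3 per day and 8 exams, at least 3 days are needed.
3 works (last occupied day: Wed): for example Ethics=Mon; Econ=Wed; Chem=Tue; ML=Tue; Topology=Mon; Compilers=Wed; Physics=Mon; Crypto=Tue.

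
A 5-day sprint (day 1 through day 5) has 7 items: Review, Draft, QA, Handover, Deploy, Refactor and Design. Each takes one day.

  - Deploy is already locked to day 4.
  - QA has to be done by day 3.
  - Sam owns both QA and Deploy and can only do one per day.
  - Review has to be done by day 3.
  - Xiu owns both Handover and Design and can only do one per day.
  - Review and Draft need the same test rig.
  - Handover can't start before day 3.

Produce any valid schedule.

Refactor=day 1, Draft=day 2, Handover=day 3, QA=day 1, Deploy=day 4, Review=day 1, Design=day 1

Checking: Review(day 1) != Draft(day 2); Handover(day 3) != Design(day 1); QA(day 1) != Deploy(day 4); Deploy=day 4 in [day 4,day 4]; Handover=day 3 in [day 3,day 5]; QA=day 1 in [day 1,day 3]; Review=day 1 in [day 1,day 3].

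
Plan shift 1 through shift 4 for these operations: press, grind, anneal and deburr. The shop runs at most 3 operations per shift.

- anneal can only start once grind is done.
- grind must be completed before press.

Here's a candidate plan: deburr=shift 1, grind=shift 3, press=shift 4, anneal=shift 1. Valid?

No — it violates: anneal can only start once grind is done

grind must be completed before press — holds.
anneal can only start once grind is done — violated.
The shop runs at most 3 operations per shift — holds.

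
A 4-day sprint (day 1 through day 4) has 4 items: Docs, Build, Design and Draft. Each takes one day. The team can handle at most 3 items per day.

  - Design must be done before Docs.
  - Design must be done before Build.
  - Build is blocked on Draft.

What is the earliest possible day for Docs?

Precedence pushes Docs to at least day 2.
Docs at day 2 is achievable: Draft -> day 1, Docs -> day 2, Build -> day 2, Design -> day 1.

day 2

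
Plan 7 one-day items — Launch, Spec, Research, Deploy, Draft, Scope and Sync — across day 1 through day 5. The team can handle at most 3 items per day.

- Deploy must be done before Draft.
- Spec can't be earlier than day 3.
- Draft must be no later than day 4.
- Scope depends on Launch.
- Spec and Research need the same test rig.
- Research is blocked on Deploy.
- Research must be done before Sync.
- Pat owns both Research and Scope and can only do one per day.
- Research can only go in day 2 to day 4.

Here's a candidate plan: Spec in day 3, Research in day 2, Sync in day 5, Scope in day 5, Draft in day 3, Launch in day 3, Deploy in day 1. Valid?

Yes

Draft must be no later than day 4 — holds.
Research is blocked on Deploy — holds.
Scope depends on Launch — holds.
The team can handle at most 3 items per day — holds.
Pat owns both Research and Scope and can only do one per day — holds.
Spec can't be earlier than day 3 — holds.
Deploy must be done before Draft — holds.
Research can only go in day 2 to day 4 — holds.
Spec and Research need the same test rig — holds.
Research must be done before Sync — holds.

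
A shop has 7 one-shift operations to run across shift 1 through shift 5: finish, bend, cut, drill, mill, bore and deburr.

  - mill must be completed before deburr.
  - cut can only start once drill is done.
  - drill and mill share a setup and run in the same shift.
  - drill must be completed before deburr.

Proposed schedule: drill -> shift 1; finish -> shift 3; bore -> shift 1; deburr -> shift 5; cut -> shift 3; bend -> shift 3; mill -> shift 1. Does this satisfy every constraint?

Yes

cut can only start once drill is done — holds.
drill must be completed before deburr — holds.
drill and mill share a setup and run in the same shift — holds.
mill must be completed before deburr — holds.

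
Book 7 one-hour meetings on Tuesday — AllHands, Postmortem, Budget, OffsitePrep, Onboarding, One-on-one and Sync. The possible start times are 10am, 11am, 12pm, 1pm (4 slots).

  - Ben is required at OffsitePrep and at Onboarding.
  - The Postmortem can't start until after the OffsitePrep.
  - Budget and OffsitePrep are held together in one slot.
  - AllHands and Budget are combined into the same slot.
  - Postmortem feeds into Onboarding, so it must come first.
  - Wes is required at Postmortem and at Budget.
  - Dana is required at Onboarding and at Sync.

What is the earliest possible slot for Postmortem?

11am

Precedence pushes Postmortem to at least 11am; downstream work caps Postmortem at 12pm.
Postmortem at 11am is achievable: AllHands -> 10am; Postmortem -> 11am; Budget -> 10am; OffsitePrep -> 10am; Sync -> 10am; One-on-one -> 10am; Onboarding -> 12pm.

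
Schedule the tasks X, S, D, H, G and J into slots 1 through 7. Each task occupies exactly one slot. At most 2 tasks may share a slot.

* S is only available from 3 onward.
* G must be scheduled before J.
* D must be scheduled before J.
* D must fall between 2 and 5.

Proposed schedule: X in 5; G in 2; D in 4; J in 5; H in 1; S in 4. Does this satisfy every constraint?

Valid

D must be scheduled before J — holds.
D must fall between 2 and 5 — holds.
At most 2 tasks may share a slot — holds.
S is only available from 3 onward — holds.
G must be scheduled before J — holds.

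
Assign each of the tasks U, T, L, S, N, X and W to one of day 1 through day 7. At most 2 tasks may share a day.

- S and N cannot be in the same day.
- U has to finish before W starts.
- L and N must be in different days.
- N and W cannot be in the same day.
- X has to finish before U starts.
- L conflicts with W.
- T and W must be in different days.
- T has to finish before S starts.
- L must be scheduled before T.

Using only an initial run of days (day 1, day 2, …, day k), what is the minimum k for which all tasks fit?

4 days

The precedence chain requires at least 3 distinct days.
With at most 2 per day and 7 tasks, at least 4 days are needed.
4 works (last occupied day: day 4): for example W -> day 3, U -> day 2, T -> day 2, S -> day 3, X -> day 1, N -> day 4, L -> day 1.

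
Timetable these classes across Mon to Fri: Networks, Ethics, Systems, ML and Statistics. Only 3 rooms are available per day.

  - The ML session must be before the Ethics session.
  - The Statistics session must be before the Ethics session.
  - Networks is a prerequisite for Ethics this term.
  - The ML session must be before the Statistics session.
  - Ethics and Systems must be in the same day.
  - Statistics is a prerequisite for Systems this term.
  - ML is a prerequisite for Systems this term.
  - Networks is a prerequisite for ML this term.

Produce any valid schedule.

Ethics in Thu, ML in Tue, Networks in Mon, Systems in Thu, Statistics in Wed

Checking: ML(Tue) before Systems(Thu); ML(Tue) before Ethics(Thu); Statistics(Wed) before Ethics(Thu); Networks(Mon) before ML(Tue); Statistics(Wed) before Systems(Thu); Networks(Mon) before Ethics(Thu); ML(Tue) before Statistics(Wed); Ethics = Systems = Thu; max 2 per day (cap 3).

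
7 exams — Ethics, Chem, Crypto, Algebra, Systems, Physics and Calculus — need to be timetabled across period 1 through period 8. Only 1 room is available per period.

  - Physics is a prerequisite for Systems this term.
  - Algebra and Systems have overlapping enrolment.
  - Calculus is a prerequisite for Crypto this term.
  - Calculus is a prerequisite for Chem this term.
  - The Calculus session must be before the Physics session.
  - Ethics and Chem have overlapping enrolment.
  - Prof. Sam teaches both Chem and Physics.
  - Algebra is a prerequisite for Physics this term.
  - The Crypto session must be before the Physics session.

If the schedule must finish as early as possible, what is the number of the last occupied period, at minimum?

The precedence chain requires at least 4 distinct periods.
With at most 1 per period and 7 exams, at least 7 periods are needed.
7 works (last occupied period: period 7): for example Chem -> period 5, Systems -> period 6, Calculus -> period 1, Ethics -> period 7, Physics -> period 4, Algebra -> period 3, Crypto -> period 2.

period 7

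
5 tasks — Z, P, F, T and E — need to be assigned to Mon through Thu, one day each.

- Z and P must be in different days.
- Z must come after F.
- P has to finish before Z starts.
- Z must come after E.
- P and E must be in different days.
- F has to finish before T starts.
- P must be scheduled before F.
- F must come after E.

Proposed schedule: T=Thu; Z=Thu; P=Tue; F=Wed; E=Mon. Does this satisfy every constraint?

Yes, all constraints hold

P and E must be in different days — holds.
Z and P must be in different days — holds.
Z must come after E — holds.
P has to finish before Z starts — holds.
F has to finish before T starts — holds.
F must come after E — holds.
Z must come after F — holds.
P must be scheduled before F — holds.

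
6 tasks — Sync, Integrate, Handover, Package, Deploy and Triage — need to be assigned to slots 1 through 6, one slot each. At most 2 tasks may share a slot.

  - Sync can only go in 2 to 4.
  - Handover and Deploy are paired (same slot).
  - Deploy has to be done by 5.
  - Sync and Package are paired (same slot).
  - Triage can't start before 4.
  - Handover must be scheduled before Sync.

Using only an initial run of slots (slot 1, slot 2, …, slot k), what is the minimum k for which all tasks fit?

The precedence chain requires at least 2 distinct slots.
With at most 2 per slot and 6 tasks, at least 3 slots are needed.
Triage can't be placed before 4, so the schedule must run through at least slot 4.
4 works (last occupied slot: 4): for example Deploy in 1, Package in 2, Sync in 2, Handover in 1, Triage in 4, Integrate in 3.

4 slots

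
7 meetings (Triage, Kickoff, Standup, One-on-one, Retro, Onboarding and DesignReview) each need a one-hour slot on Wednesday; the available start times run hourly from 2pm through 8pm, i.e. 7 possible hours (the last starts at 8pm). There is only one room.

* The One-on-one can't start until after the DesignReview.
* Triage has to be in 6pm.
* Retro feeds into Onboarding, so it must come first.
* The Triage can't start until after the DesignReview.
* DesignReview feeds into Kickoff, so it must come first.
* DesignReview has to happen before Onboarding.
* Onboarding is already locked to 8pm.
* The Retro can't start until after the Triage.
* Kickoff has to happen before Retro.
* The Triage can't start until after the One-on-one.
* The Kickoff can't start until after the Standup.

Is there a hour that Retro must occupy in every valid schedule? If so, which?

7pm

Triage is fixed at 6pm and must come before Retro, so Retro is at least 7pm.
Onboarding is fixed at 8pm and must come after Retro, so Retro is at most 7pm.
So Retro must be 7pm.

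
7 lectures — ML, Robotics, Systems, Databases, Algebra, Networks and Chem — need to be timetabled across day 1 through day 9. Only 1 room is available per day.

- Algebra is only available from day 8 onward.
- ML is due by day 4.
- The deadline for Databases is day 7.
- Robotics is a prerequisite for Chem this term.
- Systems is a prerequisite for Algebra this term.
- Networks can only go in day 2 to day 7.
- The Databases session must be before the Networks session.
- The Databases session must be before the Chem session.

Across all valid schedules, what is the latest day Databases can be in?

Databases's own window allows nothing later than day 7; downstream work caps Databases at day 6.
Databases at day 6 is achievable: Networks=day 7, Algebra=day 8, Systems=day 3, Chem=day 9, Robotics=day 2, ML=day 1, Databases=day 6.

day 6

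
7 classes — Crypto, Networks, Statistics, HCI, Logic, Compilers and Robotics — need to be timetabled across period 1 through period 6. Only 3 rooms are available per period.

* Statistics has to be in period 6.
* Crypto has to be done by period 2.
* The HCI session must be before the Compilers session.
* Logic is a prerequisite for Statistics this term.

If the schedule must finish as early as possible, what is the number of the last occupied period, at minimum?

The precedence chain requires at least 2 distinct periods.
With at most 3 per period and 7 classes, at least 3 periods are needed.
Statistics can't be placed before period 6, so the schedule must run through at least period 6.
6 works (last occupied period: period 6): for example Crypto -> period 1, Logic -> period 1, Compilers -> period 2, Networks -> period 2, HCI -> period 1, Statistics -> period 6, Robotics -> period 2.

period 6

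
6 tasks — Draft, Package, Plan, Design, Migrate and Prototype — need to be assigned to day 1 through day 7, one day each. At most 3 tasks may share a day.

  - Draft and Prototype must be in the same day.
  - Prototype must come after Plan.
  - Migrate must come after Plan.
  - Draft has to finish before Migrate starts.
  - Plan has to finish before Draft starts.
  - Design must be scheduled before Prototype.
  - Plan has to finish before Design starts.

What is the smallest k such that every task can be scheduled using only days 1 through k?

4 days

The precedence chain requires at least 4 distinct days.
With at most 3 per day and 6 tasks, at least 2 days are needed.
4 works (last occupied day: day 4): for example Prototype=day 3, Plan=day 1, Draft=day 3, Package=day 1, Migrate=day 4, Design=day 2.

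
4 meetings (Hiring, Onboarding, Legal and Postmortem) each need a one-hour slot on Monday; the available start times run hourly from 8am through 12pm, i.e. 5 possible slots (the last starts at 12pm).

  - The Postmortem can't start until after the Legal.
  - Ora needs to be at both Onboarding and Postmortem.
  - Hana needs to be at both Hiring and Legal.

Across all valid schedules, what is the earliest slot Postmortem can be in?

Precedence pushes Postmortem to at least 9am.
Postmortem at 9am is achievable: Onboarding=8am; Legal=8am; Hiring=9am; Postmortem=9am.

9am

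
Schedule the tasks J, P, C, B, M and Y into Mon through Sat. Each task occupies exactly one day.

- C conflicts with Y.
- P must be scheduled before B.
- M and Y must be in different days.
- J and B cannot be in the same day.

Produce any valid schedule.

B=Tue, P=Mon, J=Mon, Y=Tue, M=Mon, C=Mon

Checking: P(Mon) before B(Tue); J(Mon) != B(Tue); M(Mon) != Y(Tue); C(Mon) != Y(Tue).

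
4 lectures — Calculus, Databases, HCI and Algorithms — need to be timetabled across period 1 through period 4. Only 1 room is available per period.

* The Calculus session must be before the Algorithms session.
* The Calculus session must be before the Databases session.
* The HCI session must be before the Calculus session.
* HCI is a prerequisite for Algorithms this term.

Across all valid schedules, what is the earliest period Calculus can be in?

Precedence pushes Calculus to at least period 2; downstream work caps Calculus at period 3.
Calculus at period 2 is achievable: Calculus in period 2; HCI in period 1; Algorithms in period 3; Databases in period 4.

period 2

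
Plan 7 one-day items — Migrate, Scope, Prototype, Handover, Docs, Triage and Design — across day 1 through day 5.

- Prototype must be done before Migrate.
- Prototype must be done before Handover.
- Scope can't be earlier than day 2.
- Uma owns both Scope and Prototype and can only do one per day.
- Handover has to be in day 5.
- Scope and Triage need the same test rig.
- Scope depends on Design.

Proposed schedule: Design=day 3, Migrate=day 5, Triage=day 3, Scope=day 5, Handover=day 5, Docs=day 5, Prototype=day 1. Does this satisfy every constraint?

Valid

Handover has to be in day 5 — holds.
Scope and Triage need the same test rig — holds.
Uma owns both Scope and Prototype and can only do one per day — holds.
Prototype must be done before Handover — holds.
Prototype must be done before Migrate — holds.
Scope depends on Design — holds.
Scope can't be earlier than day 2 — holds.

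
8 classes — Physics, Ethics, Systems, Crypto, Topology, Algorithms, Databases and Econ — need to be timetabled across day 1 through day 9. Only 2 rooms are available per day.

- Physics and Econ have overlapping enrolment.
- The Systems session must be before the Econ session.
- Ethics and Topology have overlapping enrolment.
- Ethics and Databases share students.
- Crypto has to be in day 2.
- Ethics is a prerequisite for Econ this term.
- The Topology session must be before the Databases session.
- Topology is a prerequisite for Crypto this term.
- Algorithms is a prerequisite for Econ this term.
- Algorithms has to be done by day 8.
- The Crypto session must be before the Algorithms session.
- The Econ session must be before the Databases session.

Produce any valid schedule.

Physics -> day 3; Algorithms -> day 3; Databases -> day 5; Systems -> day 1; Crypto -> day 2; Econ -> day 4; Topology -> day 1; Ethics -> day 2

Checking: Topology(day 1) before Databases(day 5); Crypto(day 2) before Algorithms(day 3); Algorithms(day 3) before Econ(day 4); Systems(day 1) before Econ(day 4); Econ(day 4) before Databases(day 5); Ethics(day 2) before Econ(day 4); Topology(day 1) before Crypto(day 2); Ethics(day 2) != Topology(day 1); Ethics(day 2) != Databases(day 5); Physics(day 3) != Econ(day 4); Crypto=day 2 in [day 2,day 2]; Algorithms=day 3 in [day 1,day 8]; max 2 per day (cap 2).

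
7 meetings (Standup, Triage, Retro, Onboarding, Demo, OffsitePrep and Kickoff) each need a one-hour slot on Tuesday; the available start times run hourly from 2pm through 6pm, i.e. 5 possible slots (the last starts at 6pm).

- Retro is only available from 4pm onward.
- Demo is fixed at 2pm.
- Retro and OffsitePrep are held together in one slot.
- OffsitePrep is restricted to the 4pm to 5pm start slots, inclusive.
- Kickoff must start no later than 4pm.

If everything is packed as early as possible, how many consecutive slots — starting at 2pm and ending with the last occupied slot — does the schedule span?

Retro can't be placed before 4pm — that is slot 3 counting from 2pm — so the schedule must run through at least 3 slots.
3 works (last occupied slot: 4pm): for example Retro -> 4pm; Standup -> 2pm; Kickoff -> 2pm; Demo -> 2pm; Onboarding -> 2pm; Triage -> 2pm; OffsitePrep -> 4pm.

3 slots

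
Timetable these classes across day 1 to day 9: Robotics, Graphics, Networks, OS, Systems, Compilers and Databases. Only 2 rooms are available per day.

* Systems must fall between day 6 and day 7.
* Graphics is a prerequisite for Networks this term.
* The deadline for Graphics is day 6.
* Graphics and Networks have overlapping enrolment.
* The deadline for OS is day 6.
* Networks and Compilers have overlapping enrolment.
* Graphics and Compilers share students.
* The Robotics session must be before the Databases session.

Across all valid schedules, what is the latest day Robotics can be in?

day 8

Downstream work caps Robotics at day 8.
Robotics at day 8 is achievable: Compilers in day 3, Systems in day 6, OS in day 1, Robotics in day 8, Databases in day 9, Graphics in day 1, Networks in day 2.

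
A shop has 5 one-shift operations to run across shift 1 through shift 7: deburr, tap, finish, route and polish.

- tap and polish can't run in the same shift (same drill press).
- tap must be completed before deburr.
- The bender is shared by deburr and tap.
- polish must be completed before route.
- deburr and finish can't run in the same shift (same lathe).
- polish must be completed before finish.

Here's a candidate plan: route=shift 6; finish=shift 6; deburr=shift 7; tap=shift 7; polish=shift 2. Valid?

polish must be completed before finish — holds.
tap must be completed before deburr — violated.
polish must be completed before route — holds.
deburr and finish can't run in the same shift (same lathe) — holds.
tap and polish can't run in the same shift (same drill press) — holds.
The bender is shared by deburr and tap — violated.

No — it violates: The bender is shared by deburr and tap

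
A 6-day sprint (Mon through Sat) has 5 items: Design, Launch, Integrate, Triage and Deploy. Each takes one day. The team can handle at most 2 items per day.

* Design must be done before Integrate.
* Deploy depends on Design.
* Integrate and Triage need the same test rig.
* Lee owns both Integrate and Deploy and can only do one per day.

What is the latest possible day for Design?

Downstream work caps Design at Fri.
Design at Thu is achievable: Launch=Mon; Integrate=Fri; Deploy=Sat; Design=Thu; Triage=Mon.
Nothing later works — the conflict and capacity constraints rule out every day after Thu.

Thu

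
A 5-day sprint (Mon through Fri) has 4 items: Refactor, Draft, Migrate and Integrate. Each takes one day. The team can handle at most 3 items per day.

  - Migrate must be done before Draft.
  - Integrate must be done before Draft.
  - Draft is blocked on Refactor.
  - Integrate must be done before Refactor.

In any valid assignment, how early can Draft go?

Wed

Precedence pushes Draft to at least Wed.
Draft at Wed is achievable: Draft -> Wed, Integrate -> Mon, Migrate -> Mon, Refactor -> Tue.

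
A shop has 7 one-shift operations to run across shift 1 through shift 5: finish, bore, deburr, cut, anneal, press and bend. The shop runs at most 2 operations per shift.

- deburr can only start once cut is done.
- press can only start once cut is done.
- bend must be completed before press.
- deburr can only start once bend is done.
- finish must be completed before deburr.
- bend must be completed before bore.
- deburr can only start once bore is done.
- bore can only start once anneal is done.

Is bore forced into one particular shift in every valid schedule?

No

bore can be shift 2 (e.g. finish=shift 3; bend=shift 1; deburr=shift 4; cut=shift 2; press=shift 3; bore=shift 2; anneal=shift 1) or shift 3 (e.g. finish -> shift 3, deburr -> shift 4, cut -> shift 1, anneal -> shift 2, press -> shift 2, bore -> shift 3, bend -> shift 1).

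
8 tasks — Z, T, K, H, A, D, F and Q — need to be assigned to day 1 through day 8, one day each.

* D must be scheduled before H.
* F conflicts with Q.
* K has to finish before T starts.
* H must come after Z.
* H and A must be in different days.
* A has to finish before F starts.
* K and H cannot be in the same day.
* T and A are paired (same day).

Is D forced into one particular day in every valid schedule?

No

D can be day 1 (e.g. H -> day 2; F -> day 4; K -> day 1; A -> day 3; D -> day 1; Z -> day 1; T -> day 3; Q -> day 1) or day 2 (e.g. D -> day 2, Z -> day 1, T -> day 2, Q -> day 1, H -> day 3, A -> day 2, K -> day 1, F -> day 3).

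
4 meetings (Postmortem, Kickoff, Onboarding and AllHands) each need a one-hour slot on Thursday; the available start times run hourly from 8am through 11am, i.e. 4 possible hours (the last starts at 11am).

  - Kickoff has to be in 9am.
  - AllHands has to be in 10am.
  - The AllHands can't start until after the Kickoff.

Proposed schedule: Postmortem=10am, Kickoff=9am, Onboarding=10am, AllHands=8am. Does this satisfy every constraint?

AllHands has to be in 10am — violated.
Kickoff has to be in 9am — holds.
The AllHands can't start until after the Kickoff — violated.

No. AllHands has to be in 10am is not satisfied.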